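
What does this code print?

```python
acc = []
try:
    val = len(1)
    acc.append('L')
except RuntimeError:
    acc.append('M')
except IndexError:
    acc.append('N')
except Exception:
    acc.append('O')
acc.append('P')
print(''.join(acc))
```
OP

TypeError not specifically caught, falls to Exception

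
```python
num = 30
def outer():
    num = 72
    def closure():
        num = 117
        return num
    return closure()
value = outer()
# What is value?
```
117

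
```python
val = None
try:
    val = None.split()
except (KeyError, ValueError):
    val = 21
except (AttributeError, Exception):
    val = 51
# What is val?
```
51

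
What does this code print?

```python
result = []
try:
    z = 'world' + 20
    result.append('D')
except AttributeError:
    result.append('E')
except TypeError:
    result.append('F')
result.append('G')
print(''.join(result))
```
FG

TypeError is caught by its specific handler, not AttributeError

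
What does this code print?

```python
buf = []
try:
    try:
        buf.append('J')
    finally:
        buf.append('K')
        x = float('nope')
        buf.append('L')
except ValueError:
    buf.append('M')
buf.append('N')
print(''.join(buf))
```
JKMN

Exception in inner finally caught by outer except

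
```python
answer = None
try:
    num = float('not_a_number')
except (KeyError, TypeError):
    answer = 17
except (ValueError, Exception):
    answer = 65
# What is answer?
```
65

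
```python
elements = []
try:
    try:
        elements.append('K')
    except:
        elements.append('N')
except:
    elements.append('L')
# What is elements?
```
['K']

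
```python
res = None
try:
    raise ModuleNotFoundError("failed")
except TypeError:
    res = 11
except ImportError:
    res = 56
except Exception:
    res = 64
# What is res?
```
56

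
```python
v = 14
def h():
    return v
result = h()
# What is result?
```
14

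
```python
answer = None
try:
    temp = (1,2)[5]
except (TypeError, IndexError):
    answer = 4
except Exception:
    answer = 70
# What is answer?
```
4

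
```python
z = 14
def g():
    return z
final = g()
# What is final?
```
14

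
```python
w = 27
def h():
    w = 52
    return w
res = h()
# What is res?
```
52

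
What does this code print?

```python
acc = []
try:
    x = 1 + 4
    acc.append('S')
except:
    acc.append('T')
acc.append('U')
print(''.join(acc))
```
SU

No exception, try block completes normally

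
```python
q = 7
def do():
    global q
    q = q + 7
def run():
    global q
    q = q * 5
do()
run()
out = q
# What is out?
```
70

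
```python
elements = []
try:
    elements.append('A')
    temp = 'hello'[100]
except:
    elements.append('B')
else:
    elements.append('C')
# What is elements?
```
['A', 'B']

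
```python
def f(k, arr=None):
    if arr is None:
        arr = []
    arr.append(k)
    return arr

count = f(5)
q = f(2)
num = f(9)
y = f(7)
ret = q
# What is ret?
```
[2]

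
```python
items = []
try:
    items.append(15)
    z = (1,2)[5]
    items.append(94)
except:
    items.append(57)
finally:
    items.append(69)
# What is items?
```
[15, 57, 69]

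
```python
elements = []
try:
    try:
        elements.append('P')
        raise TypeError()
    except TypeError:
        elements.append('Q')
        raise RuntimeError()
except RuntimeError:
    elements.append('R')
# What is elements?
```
['P', 'Q', 'R']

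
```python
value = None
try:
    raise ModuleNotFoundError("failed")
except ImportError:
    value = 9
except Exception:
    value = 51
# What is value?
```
9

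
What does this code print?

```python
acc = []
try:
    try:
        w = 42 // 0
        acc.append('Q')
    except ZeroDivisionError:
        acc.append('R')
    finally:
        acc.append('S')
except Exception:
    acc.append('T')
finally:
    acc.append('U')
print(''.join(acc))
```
RSU

Both finally blocks run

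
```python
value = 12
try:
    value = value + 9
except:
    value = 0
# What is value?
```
21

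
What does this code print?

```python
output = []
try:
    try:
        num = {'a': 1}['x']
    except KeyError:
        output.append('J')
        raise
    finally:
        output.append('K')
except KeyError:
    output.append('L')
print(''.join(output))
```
JKL

finally runs before re-raised exception propagates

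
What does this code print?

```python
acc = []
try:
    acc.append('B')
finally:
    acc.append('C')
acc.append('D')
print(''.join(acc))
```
BCD

try/finally without except, no exception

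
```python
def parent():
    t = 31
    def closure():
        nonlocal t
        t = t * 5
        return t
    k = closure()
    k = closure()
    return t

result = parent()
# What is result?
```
775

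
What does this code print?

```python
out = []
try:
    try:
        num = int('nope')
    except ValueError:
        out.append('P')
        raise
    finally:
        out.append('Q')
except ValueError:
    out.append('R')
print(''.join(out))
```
PQR

finally runs before re-raised exception propagates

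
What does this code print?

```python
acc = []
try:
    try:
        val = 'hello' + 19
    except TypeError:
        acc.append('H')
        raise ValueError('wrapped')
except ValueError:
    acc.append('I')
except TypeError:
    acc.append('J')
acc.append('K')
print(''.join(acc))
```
HIK

ValueError raised and caught, original TypeError not re-raised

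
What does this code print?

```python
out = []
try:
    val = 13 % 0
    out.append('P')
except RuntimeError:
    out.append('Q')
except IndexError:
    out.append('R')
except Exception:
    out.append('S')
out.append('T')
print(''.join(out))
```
ST

ZeroDivisionError not specifically caught, falls to Exception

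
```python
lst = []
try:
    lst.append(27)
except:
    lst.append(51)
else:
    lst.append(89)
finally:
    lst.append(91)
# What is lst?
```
[27, 89, 91]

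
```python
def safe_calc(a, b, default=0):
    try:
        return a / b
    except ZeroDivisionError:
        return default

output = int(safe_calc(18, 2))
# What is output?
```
9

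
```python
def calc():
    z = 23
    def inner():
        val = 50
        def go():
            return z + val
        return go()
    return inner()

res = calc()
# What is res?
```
73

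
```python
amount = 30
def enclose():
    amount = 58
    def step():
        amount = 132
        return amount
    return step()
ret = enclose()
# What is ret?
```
132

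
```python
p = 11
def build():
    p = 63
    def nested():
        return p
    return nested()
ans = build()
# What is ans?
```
63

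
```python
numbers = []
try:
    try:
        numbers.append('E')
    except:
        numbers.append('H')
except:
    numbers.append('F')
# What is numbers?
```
['E']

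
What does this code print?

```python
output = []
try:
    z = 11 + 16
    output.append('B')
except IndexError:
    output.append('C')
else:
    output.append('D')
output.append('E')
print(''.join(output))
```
BDE

else block runs when no exception occurs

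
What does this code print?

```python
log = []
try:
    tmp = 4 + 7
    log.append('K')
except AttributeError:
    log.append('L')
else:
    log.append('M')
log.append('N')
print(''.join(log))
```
KMN

else block runs when no exception occurs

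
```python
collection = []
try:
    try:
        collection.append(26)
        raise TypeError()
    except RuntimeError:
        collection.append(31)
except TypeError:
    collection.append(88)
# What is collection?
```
[26, 88]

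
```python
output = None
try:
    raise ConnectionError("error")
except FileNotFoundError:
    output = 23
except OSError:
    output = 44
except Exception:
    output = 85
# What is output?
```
44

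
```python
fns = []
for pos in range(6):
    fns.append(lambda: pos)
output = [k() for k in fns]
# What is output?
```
[5, 5, 5, 5, 5, 5]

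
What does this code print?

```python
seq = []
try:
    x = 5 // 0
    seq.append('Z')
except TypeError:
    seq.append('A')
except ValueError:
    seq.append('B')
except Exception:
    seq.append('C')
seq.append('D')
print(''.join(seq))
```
CD

ZeroDivisionError not specifically caught, falls to Exception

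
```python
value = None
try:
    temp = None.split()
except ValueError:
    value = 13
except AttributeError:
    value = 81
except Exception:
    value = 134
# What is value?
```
81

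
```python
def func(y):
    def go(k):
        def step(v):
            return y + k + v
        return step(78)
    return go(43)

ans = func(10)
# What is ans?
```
131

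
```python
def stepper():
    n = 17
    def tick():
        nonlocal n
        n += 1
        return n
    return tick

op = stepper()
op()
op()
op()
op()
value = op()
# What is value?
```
22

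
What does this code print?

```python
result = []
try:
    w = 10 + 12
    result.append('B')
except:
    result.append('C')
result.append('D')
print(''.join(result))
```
BD

No exception, try block completes normally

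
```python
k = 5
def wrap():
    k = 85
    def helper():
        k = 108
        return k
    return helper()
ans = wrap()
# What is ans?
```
108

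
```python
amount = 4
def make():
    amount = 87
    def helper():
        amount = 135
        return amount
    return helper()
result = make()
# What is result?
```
135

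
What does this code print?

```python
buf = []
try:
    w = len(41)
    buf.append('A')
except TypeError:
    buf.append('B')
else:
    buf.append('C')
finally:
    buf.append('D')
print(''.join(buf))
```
BD

Exception: except runs, else skipped, finally runs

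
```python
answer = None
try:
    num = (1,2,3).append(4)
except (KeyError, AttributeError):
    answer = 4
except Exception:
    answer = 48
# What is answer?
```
4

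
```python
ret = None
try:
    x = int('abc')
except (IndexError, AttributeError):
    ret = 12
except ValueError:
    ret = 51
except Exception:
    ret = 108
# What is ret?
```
51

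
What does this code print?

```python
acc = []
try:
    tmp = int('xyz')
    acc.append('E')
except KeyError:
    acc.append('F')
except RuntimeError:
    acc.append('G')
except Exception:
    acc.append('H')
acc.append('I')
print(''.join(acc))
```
HI

ValueError not specifically caught, falls to Exception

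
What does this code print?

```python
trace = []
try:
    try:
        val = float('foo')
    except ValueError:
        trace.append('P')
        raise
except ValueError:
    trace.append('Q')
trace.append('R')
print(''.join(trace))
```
PQR

raise without argument re-raises current exception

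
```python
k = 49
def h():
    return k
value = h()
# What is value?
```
49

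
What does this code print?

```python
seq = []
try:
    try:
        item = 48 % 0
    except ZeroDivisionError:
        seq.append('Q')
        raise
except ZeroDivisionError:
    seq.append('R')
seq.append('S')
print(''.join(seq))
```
QRS

raise without argument re-raises current exception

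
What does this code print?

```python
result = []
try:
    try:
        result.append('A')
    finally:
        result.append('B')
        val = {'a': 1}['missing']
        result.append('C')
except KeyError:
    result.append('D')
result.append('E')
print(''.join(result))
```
ABDE

Exception in inner finally caught by outer except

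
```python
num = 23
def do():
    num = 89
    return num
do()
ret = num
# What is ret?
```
23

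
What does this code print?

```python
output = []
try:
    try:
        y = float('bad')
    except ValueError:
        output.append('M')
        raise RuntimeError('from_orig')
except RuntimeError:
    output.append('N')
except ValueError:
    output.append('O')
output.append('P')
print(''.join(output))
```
MNP

RuntimeError raised and caught, original ValueError not re-raised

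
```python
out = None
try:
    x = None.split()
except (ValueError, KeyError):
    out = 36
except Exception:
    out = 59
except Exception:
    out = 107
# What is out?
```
59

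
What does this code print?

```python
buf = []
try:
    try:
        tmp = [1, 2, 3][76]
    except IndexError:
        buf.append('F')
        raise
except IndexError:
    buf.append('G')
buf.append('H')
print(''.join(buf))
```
FGH

raise without argument re-raises current exception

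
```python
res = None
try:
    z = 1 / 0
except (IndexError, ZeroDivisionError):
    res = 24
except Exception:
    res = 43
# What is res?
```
24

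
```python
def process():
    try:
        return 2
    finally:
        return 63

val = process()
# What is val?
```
63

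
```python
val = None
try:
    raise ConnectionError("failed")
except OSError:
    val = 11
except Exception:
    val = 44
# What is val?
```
11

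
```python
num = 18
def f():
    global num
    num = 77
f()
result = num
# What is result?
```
77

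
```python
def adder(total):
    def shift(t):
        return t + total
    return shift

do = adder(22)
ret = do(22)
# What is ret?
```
44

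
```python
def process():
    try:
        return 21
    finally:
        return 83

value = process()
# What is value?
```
83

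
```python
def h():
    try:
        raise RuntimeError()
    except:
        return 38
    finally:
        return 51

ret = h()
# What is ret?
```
51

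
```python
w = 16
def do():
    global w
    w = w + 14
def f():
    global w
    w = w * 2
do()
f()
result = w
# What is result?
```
60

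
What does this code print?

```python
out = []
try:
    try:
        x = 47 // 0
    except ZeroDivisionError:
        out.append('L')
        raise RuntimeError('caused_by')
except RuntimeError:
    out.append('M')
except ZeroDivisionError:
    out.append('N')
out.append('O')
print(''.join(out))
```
LMO

RuntimeError raised and caught, original ZeroDivisionError not re-raised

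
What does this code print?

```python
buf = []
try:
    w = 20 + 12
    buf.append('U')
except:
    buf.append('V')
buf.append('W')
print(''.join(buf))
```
UW

No exception, try block completes normally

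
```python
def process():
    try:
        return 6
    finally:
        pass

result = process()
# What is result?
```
6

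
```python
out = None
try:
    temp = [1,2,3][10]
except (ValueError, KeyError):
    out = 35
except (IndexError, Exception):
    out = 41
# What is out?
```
41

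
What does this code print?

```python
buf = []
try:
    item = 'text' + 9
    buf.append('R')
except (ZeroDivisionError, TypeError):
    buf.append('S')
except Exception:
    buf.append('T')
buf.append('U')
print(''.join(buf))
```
SU

TypeError matches tuple containing it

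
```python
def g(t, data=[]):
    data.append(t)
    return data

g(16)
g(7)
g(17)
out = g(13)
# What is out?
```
[16, 7, 17, 13]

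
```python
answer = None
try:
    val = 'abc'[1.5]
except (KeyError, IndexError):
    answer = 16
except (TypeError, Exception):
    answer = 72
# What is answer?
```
72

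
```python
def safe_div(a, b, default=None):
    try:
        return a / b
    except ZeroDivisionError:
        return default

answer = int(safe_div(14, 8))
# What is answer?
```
1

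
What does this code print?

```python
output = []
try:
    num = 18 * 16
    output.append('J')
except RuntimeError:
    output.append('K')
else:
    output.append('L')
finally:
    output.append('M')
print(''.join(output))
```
JLM

else runs before finally when no exception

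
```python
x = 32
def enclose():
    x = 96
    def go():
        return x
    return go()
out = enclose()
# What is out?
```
96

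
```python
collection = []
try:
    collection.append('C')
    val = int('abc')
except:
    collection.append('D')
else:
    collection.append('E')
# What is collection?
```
['C', 'D']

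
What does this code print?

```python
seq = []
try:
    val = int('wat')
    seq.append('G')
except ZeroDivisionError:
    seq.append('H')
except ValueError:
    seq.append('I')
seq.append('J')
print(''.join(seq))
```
IJ

ValueError is caught by its specific handler, not ZeroDivisionError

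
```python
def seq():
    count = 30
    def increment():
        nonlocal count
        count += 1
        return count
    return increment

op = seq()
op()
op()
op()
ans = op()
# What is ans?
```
34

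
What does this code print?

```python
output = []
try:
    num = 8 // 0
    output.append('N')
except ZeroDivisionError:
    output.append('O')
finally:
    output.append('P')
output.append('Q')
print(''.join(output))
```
OPQ

finally always runs, even after exception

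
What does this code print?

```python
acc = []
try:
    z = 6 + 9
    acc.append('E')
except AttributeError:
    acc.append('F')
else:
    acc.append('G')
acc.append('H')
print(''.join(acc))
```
EGH

else block runs when no exception occurs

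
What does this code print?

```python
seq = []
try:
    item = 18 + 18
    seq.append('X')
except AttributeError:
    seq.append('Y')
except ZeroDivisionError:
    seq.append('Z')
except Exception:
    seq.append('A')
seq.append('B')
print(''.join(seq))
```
XB

No exception, try block completes normally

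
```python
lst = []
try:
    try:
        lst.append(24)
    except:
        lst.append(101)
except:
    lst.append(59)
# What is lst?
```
[24]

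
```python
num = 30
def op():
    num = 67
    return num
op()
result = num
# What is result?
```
30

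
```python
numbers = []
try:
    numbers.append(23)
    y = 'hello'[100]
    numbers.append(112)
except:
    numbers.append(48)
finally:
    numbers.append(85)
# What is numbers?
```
[23, 48, 85]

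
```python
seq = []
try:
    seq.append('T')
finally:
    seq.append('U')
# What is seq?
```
['T', 'U']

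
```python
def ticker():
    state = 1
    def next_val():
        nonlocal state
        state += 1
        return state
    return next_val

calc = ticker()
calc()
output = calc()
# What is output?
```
3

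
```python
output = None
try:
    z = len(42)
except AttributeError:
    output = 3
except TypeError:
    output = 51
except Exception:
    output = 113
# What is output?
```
51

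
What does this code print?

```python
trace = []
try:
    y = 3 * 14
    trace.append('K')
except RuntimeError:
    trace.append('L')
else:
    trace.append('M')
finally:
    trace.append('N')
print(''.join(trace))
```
KMN

else runs before finally when no exception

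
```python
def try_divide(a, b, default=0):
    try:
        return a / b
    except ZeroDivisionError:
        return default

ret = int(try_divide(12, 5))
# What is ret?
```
2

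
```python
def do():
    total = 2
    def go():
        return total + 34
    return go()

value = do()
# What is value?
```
36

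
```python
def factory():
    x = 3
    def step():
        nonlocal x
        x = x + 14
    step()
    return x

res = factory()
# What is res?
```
17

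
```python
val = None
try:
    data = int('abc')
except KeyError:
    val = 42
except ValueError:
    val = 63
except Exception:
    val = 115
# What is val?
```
63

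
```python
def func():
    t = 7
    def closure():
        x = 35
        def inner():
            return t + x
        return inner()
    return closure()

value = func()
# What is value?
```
42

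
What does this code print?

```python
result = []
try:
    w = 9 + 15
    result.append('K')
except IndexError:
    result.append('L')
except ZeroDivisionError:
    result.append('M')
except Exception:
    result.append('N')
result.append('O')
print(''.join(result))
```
KO

No exception, try block completes normally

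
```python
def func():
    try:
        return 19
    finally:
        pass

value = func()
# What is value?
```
19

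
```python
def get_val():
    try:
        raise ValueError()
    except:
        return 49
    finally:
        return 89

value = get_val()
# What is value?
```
89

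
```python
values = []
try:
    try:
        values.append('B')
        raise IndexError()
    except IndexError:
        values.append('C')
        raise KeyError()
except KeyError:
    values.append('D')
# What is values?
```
['B', 'C', 'D']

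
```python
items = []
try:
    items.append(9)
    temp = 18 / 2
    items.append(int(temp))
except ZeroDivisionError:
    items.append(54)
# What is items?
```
[9, 9]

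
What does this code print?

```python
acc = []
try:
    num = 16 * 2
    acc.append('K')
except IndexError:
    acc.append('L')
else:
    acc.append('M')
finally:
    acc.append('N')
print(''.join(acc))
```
KMN

else runs before finally when no exception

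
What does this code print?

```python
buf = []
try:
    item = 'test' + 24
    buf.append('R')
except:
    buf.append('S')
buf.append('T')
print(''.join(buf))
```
ST

Exception raised in try, caught by bare except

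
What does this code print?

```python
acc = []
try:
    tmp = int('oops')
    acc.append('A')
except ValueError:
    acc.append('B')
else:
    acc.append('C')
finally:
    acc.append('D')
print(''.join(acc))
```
BD

Exception: except runs, else skipped, finally runs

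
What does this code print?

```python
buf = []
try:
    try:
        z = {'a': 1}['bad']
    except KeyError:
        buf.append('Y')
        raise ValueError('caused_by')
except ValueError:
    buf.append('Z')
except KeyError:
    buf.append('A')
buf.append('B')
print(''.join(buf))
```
YZB

ValueError raised and caught, original KeyError not re-raised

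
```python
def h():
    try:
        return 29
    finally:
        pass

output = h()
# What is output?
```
29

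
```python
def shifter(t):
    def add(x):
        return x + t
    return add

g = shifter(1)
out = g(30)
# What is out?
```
31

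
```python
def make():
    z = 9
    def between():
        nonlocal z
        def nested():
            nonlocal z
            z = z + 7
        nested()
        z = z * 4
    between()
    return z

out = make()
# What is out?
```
64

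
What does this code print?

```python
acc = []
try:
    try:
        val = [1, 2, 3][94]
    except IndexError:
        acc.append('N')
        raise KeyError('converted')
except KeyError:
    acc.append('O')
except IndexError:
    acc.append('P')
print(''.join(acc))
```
NO

New KeyError raised, caught by outer KeyError handler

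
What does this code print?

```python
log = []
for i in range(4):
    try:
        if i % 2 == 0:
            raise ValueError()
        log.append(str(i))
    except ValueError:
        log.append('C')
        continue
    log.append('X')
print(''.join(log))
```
C1XC3X

continue in except skips rest of loop body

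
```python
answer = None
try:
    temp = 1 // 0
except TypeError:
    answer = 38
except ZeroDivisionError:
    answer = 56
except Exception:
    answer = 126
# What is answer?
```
56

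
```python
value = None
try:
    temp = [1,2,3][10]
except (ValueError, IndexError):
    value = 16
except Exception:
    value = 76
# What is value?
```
16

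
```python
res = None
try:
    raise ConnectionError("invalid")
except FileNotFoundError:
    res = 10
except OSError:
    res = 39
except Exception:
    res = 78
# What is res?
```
39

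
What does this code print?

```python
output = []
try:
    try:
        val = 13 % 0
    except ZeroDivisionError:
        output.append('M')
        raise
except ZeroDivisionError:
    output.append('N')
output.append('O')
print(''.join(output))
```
MNO

raise without argument re-raises current exception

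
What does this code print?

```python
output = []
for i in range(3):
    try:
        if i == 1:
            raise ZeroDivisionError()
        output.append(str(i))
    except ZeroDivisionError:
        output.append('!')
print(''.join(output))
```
0!2

Exception on i=1 caught, loop continues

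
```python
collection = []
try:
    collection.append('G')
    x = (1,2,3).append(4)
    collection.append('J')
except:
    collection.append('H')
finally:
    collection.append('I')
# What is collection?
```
['G', 'H', 'I']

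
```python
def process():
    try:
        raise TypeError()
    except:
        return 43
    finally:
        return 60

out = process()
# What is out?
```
60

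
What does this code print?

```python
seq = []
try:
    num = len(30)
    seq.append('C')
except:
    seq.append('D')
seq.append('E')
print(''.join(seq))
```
DE

Exception raised in try, caught by bare except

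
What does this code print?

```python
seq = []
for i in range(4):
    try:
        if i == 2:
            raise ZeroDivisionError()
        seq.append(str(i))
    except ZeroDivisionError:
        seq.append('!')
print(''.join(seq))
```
01!3

Exception on i=2 caught, loop continues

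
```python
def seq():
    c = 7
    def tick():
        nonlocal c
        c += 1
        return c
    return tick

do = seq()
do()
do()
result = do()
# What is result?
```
10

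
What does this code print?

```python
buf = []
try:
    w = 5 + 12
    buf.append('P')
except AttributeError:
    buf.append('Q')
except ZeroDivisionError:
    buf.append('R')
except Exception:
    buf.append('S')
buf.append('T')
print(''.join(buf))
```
PT

No exception, try block completes normally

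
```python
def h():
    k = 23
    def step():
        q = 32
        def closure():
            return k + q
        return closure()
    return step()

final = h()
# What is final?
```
55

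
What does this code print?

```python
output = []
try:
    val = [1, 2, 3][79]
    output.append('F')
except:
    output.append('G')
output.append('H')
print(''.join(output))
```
GH

Exception raised in try, caught by bare except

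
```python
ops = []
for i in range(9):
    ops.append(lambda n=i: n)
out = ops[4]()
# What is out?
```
4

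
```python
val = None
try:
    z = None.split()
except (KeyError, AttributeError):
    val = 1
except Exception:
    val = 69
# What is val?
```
1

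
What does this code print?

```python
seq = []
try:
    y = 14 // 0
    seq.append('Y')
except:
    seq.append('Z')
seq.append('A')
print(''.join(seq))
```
ZA

Exception raised in try, caught by bare except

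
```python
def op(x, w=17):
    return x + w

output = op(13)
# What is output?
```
30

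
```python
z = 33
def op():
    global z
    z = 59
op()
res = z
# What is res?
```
59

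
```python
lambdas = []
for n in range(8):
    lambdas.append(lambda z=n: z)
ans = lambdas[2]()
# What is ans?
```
2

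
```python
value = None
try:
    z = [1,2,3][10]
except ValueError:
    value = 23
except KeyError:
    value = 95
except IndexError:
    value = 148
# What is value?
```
148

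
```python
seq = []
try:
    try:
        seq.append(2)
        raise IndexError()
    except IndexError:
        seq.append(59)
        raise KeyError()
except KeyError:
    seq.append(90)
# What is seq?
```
[2, 59, 90]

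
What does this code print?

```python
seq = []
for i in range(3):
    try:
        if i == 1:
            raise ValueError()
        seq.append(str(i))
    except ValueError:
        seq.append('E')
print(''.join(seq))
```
0E2

Exception on i=1 caught, loop continues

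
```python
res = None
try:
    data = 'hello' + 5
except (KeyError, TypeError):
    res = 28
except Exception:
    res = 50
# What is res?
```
28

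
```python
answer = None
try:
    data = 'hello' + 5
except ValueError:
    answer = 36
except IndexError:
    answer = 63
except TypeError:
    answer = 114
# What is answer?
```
114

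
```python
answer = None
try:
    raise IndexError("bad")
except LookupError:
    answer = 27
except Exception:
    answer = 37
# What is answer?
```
27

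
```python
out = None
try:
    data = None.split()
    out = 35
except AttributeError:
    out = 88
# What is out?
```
88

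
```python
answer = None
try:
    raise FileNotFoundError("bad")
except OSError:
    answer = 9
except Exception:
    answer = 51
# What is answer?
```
9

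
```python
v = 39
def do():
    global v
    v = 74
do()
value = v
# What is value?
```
74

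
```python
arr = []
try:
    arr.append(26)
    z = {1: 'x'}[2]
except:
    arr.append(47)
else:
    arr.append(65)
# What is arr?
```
[26, 47]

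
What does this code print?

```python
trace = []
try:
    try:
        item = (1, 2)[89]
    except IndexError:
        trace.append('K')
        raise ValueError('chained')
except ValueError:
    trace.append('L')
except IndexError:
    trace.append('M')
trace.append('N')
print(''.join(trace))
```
KLN

ValueError raised and caught, original IndexError not re-raised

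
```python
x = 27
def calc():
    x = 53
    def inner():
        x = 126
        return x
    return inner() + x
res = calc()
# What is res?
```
179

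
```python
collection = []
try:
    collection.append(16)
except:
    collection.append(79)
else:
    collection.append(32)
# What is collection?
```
[16, 32]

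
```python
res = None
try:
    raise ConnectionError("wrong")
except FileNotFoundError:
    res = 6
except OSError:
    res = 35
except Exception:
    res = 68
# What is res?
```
35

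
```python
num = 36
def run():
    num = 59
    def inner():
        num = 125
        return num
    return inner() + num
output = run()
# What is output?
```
184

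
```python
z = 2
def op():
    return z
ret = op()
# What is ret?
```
2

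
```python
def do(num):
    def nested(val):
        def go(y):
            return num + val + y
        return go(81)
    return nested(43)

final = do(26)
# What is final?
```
150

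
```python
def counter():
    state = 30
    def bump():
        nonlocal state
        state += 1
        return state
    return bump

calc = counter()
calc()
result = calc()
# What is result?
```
32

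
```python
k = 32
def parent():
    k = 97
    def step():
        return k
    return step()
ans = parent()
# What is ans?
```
97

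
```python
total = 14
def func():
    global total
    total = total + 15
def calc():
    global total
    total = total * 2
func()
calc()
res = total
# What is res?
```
58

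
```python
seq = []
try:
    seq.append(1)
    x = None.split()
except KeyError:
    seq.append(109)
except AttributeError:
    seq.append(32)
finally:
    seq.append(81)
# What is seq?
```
[1, 32, 81]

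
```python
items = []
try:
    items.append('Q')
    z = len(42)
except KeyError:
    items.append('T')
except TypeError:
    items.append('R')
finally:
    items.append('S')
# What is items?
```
['Q', 'R', 'S']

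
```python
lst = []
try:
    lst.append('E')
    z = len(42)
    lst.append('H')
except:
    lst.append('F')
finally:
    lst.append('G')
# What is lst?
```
['E', 'F', 'G']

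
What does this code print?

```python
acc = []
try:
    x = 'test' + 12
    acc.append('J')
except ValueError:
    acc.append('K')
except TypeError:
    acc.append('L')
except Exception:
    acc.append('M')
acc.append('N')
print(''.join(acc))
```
LN

TypeError matches before generic Exception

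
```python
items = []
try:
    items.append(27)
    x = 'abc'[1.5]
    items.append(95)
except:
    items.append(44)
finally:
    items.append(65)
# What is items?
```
[27, 44, 65]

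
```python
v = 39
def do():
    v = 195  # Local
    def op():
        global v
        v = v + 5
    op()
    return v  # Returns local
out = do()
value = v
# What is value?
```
44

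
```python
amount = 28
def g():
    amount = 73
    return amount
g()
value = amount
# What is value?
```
28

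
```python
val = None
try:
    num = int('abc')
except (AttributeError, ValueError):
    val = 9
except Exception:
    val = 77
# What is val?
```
9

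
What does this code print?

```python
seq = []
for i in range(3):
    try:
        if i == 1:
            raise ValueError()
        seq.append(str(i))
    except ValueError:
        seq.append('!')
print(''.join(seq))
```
0!2

Exception on i=1 caught, loop continues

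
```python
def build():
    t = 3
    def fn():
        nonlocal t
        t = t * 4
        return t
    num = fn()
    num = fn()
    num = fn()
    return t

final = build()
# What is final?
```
192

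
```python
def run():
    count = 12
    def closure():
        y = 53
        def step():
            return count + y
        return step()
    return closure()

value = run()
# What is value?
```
65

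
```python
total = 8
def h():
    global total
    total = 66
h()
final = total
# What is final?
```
66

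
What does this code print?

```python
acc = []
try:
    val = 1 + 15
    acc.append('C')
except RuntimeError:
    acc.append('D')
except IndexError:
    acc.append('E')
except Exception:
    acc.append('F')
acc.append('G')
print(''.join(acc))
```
CG

No exception, try block completes normally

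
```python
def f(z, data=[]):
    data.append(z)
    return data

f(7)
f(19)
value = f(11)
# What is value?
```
[7, 19, 11]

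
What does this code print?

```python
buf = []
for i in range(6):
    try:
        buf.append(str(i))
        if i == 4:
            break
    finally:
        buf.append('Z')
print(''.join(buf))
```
0Z1Z2Z3Z4Z

finally runs even when breaking out of loop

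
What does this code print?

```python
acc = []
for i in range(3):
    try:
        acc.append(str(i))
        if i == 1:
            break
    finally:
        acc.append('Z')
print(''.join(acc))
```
0Z1Z

finally runs even when breaking out of loop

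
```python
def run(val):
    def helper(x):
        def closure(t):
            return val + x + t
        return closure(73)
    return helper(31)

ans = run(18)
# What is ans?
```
122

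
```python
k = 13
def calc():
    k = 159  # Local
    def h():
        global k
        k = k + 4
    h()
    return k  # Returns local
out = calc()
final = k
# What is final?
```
17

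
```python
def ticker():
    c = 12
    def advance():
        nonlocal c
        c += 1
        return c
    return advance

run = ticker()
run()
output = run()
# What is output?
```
14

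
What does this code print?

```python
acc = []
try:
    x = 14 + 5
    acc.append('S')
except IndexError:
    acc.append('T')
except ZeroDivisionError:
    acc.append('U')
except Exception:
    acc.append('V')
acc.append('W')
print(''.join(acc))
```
SW

No exception, try block completes normally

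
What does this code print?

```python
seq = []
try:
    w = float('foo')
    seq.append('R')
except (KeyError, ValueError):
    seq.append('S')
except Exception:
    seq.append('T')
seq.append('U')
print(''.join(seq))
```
SU

ValueError matches tuple containing it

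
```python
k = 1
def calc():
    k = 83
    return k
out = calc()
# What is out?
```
83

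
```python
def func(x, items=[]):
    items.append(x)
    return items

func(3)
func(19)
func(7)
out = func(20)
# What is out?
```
[3, 19, 7, 20]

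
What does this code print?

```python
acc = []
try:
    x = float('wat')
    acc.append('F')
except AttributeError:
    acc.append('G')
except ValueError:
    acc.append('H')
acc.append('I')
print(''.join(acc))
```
HI

ValueError is caught by its specific handler, not AttributeError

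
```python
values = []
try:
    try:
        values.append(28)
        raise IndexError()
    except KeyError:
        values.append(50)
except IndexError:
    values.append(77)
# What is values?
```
[28, 77]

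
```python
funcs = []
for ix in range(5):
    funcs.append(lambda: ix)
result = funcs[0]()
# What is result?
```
4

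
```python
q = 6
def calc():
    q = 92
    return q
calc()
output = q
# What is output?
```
6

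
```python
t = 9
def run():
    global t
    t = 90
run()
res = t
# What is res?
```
90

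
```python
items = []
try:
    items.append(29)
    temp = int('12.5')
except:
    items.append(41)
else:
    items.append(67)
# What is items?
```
[29, 41]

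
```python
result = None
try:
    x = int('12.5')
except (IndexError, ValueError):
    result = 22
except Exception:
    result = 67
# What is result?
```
22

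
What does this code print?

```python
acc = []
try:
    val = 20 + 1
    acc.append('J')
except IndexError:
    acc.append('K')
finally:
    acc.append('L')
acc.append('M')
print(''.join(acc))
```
JLM

finally runs after normal execution too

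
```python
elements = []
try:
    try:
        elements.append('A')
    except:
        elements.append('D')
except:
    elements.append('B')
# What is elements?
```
['A']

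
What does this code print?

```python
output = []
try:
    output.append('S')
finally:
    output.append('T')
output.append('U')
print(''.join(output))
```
STU

try/finally without except, no exception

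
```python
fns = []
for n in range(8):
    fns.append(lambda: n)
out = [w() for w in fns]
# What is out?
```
[7, 7, 7, 7, 7, 7, 7, 7]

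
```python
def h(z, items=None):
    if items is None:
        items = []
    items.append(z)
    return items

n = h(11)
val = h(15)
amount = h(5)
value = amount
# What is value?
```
[5]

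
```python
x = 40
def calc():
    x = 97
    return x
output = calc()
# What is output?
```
97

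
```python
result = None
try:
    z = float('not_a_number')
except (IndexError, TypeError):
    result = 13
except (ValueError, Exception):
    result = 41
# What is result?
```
41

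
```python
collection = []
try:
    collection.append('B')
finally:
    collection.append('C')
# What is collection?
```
['B', 'C']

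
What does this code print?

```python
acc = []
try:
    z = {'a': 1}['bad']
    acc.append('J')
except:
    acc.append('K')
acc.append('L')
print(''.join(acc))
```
KL

Exception raised in try, caught by bare except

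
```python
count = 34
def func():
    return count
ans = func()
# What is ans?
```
34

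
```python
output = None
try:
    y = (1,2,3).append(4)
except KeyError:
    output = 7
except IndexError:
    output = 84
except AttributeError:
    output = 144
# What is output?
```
144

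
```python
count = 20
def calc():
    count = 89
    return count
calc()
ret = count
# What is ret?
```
20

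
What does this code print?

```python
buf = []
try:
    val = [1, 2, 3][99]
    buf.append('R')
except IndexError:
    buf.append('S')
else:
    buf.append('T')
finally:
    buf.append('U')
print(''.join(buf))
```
SU

Exception: except runs, else skipped, finally runs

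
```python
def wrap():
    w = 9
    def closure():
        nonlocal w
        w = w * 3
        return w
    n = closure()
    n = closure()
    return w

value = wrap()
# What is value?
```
81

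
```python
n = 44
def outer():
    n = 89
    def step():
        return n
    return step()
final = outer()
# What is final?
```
89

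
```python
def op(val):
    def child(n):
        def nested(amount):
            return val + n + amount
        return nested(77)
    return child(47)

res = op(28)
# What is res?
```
152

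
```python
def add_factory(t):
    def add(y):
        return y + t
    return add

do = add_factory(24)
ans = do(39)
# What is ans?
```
63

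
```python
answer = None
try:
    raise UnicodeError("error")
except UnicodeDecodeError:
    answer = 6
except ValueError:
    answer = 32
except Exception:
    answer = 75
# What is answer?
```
32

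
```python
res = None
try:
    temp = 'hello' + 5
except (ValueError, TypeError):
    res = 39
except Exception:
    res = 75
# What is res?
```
39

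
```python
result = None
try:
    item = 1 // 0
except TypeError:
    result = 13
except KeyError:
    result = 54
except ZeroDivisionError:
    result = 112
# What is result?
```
112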